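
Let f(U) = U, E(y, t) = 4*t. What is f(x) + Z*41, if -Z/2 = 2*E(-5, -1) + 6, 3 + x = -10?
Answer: 151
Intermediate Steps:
x = -13 (x = -3 - 10 = -13)
Z = 4 (Z = -2*(2*(4*(-1)) + 6) = -2*(2*(-4) + 6) = -2*(-8 + 6) = -2*(-2) = 4)
f(x) + Z*41 = -13 + 4*41 = -13 + 164 = 151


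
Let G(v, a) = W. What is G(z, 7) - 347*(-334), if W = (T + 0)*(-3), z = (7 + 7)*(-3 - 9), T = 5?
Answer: 115883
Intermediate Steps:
z = -168 (z = 14*(-12) = -168)
W = -15 (W = (5 + 0)*(-3) = 5*(-3) = -15)
G(v, a) = -15
G(z, 7) - 347*(-334) = -15 - 347*(-334) = -15 + 115898 = 115883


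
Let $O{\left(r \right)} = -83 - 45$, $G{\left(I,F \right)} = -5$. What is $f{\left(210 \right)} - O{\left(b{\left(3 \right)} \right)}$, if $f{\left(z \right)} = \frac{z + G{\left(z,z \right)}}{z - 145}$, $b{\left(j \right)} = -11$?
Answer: $\frac{1705}{13} \approx 131.15$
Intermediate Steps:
$O{\left(r \right)} = -128$ ($O{\left(r \right)} = -83 - 45 = -128$)
$f{\left(z \right)} = \frac{-5 + z}{-145 + z}$ ($f{\left(z \right)} = \frac{z - 5}{z - 145} = \frac{-5 + z}{-145 + z}$)
$f{\left(210 \right)} - O{\left(b{\left(3 \right)} \right)} = \frac{-5 + 210}{-145 + 210} - -128 = \frac{1}{65} \cdot 205 + 128 = \frac{41}{13} + 128 = \frac{1705}{13}$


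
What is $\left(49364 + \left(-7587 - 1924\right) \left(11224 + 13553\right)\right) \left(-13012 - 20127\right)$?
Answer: $7807703589937$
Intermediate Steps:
$\left(49364 + \left(-7587 - 1924\right) \left(11224 + 13553\right)\right) \left(-13012 - 20127\right) = \left(49364 - 235654047\right) \left(-33139\right) = \left(-235604683\right) \left(-33139\right) = 7807703589937$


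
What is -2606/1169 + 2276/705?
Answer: 823414/824145 ≈ 0.99911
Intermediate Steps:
-2606/1169 + 2276/705 = 823414/824145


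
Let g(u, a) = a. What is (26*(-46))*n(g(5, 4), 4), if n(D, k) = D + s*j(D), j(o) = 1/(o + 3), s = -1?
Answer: -32292/7 ≈ -4613.1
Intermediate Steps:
j(o) = 1/(3 + o)
n(D, k) = D - 1/(3 + D)
(26*(-46))*n(g(5, 4), 4) = (26*(-46))*((-1 + 4*(3 + 4))/(3 + 4)) = -1196*(-1 + 4*7)/7 = -1196*(-1 + 28)/7 = -1196*27/7 = -32292/7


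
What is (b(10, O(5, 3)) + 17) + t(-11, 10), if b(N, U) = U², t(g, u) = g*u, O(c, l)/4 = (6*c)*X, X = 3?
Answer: 129507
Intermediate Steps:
O(c, l) = 72*c (O(c, l) = 4*((6*c)*3) = 4*(18*c) = 72*c)
(b(10, O(5, 3)) + 17) + t(-11, 10) = ((72*5)² + 17) - 11*10 = (360² + 17) - 110 = (129600 + 17) - 110 = 129617 - 110 = 129507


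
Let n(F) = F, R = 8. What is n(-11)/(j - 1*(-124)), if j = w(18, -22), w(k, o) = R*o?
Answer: 11/52 ≈ 0.21154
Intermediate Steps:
w(k, o) = 8*o
j = -176 (j = 8*(-22) = -176)
n(-11)/(j - 1*(-124)) = -11/(-176 - 1*(-124)) = -11/(-176 + 124) = -11/(-52) = -11*(-1/52) = 11/52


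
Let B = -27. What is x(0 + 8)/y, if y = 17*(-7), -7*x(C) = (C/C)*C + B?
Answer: -19/833 ≈ -0.022809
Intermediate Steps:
x(C) = 27/7 - C/7 (x(C) = -((C/C)*C - 27)/7 = -(1*C - 27)/7 = -(C - 27)/7 = -(-27 + C)/7 = 27/7 - C/7)
y = -119
x(0 + 8)/y = (27/7 - (0 + 8)/7)/(-119) = (27/7 - ⅐*8)*(-1/119) = (27/7 - 8/7)*(-1/119) = (19/7)*(-1/119) = -19/833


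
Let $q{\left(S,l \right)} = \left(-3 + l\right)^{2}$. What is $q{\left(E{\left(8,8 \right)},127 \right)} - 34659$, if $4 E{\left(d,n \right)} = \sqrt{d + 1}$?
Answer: $-19283$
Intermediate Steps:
$E{\left(d,n \right)} = \frac{\sqrt{1 + d}}{4}$ ($E{\left(d,n \right)} = \frac{\sqrt{d + 1}}{4} = \frac{\sqrt{1 + d}}{4}$)
$q{\left(E{\left(8,8 \right)},127 \right)} - 34659 = \left(-3 + 127\right)^{2} - 34659 = 124^{2} - 34659 = 15376 - 34659 = -19283$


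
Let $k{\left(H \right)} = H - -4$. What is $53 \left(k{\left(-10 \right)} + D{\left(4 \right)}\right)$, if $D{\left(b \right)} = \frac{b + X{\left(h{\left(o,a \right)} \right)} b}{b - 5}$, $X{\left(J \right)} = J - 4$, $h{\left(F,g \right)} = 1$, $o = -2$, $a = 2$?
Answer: $106$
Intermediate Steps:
$k{\left(H \right)} = 4 + H$ ($k{\left(H \right)} = H + 4 = 4 + H$)
$X{\left(J \right)} = -4 + J$
$D{\left(b \right)} = - \frac{2 b}{-5 + b}$ ($D{\left(b \right)} = \frac{b + \left(-4 + 1\right) b}{b - 5} = \frac{b - 3 b}{-5 + b} = \frac{\left(-2\right) b}{-5 + b} = - \frac{2 b}{-5 + b}$)
$53 \left(k{\left(-10 \right)} + D{\left(4 \right)}\right) = 53 \left(\left(4 - 10\right) - \frac{8}{-5 + 4}\right) = 53 \left(-6 - \frac{8}{-1}\right) = 53 \left(-6 - 8 \left(-1\right)\right) = 53 \left(-6 + 8\right) = 53 \cdot 2 = 106$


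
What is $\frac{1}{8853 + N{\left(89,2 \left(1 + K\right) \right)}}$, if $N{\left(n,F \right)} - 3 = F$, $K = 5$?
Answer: $\frac{1}{8868} \approx 0.00011277$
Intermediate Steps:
$N{\left(n,F \right)} = 3 + F$
$\frac{1}{8853 + N{\left(89,2 \left(1 + K\right) \right)}} = \frac{1}{8853 + \left(3 + 2 \left(1 + 5\right)\right)} = \frac{1}{8853 + \left(3 + 2 \cdot 6\right)} = \frac{1}{8853 + \left(3 + 12\right)} = \frac{1}{8853 + 15} = \frac{1}{8868}$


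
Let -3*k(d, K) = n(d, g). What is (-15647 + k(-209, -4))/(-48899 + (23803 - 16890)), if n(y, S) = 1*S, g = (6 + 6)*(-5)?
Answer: 15627/41986 ≈ 0.37220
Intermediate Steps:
g = -60 (g = 12*(-5) = -60)
n(y, S) = S
k(d, K) = 20 (k(d, K) = -⅓*(-60) = 20)
(-15647 + k(-209, -4))/(-48899 + (23803 - 16890)) = (-15647 + 20)/(-48899 + (23803 - 16890)) = -15627/(-48899 + 6913) = -15627/(-41986) = -15627*(-1/41986) = 15627/41986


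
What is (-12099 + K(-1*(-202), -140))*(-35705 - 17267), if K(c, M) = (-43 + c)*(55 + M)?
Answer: 1356824808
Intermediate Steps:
(-12099 + K(-1*(-202), -140))*(-35705 - 17267) = (-12099 + (-2365 - 43*(-140) + 55*(-1*(-202)) - (-140)*(-202)))*(-35705 - 17267) = (-12099 + (-2365 + 6020 + 55*202 - 140*202))*(-52972) = (-12099 + (-2365 + 6020 + 11110 - 28280))*(-52972) = (-12099 - 13515)*(-52972) = -25614*(-52972) = 1356824808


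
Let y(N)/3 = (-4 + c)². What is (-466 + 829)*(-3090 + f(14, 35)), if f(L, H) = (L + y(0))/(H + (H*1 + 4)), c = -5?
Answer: -82910289/74 ≈ -1.1204e+6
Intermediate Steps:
y(N) = 243 (y(N) = 3*(-4 - 5)² = 3*(-9)² = 3*81 = 243)
f(L, H) = (243 + L)/(4 + 2*H) (f(L, H) = (L + 243)/(H + (H*1 + 4)) = (243 + L)/(H + (H + 4)) = (243 + L)/(H + (4 + H)) = (243 + L)/(4 + 2*H))
(-466 + 829)*(-3090 + f(14, 35)) = (-466 + 829)*(-3090 + (243 + 14)/(2*(2 + 35))) = 363*(-3090 + (½)*257/37) = 363*(-3090 + (½)*(1/37)*257) = 363*(-3090 + 257/74) = 363*(-228403/74) = -82910289/74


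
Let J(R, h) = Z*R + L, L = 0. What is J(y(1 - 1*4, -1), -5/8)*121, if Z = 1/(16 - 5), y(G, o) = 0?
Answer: 0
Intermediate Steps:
Z = 1/11 ≈ 0.090909
J(R, h) = R/11 (J(R, h) = R/11 + 0 = R/11)
J(y(1 - 1*4, -1), -5/8)*121 = ((1/11)*0)*121 = 0*121 = 0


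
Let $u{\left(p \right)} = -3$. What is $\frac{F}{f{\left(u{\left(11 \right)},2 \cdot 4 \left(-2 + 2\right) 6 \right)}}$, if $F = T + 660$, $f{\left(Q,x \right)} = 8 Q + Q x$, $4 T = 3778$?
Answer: $- \frac{3209}{48} \approx -66.854$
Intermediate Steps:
$T = \frac{1889}{2}$ ($T = \frac{1}{4} \cdot 3778 = \frac{1889}{2} \approx 944.5$)
$F = \frac{3209}{2}$ ($F = \frac{1889}{2} + 660 = \frac{3209}{2} \approx 1604.5$)
$\frac{F}{f{\left(u{\left(11 \right)},2 \cdot 4 \left(-2 + 2\right) 6 \right)}} = \frac{3209}{2 \left(- 3 \left(8 + 2 \cdot 4 \left(-2 + 2\right) 6\right)\right)} = \frac{3209}{2 \left(- 3 \left(8 + 8 \cdot 0 \cdot 6\right)\right)} = \frac{3209}{2 \left(- 3 \left(8 + 8 \cdot 0\right)\right)} = \frac{3209}{2 \left(- 3 \left(8 + 0\right)\right)} = \frac{3209}{2 \left(\left(-3\right) 8\right)} = \frac{3209}{2 \left(-24\right)} = \frac{3209}{2} \left(- \frac{1}{24}\right) = - \frac{3209}{48}$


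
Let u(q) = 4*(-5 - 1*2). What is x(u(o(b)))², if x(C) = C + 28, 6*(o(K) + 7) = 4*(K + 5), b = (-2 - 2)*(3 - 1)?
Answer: 0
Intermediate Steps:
b = -8 (b = -4*2 = -8)
o(K) = -11/3 + 2*K/3 (o(K) = -7 + (4*(K + 5))/6 = -7 + (4*(5 + K))/6 = -7 + (20 + 4*K)/6 = -7 + (10/3 + 2*K/3) = -11/3 + 2*K/3)
u(q) = -28 (u(q) = 4*(-5 - 2) = 4*(-7) = -28)
x(C) = 28 + C
x(u(o(b)))² = (28 - 28)² = 0² = 0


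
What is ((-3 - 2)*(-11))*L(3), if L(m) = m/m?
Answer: 55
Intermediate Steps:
L(m) = 1
((-3 - 2)*(-11))*L(3) = ((-3 - 2)*(-11))*1 = -5*(-11)*1 = 55*1 = 55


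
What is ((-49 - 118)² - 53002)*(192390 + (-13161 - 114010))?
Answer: -1637844747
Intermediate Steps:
((-49 - 118)² - 53002)*(192390 + (-13161 - 114010)) = ((-167)² - 53002)*(192390 - 127171) = (27889 - 53002)*65219 = -25113*65219 = -1637844747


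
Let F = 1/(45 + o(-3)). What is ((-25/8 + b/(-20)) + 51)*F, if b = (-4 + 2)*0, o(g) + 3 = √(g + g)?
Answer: 2681/2360 - 383*I*√6/14160 ≈ 1.136 - 0.066254*I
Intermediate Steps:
o(g) = -3 + √2*√g (o(g) = -3 + √(g + g) = -3 + √(2*g) = -3 + √2*√g)
b = 0 (b = -2*0 = 0)
F = 1/(42 + I*√6) (F = 1/(45 + (-3 + √2*√(-3))) = 1/(45 + (-3 + √2*(I*√3))) = 1/(45 + (-3 + I*√6)) = 1/(42 + I*√6) ≈ 0.023729 - 0.0013839*I)
((-25/8 + b/(-20)) + 51)*F = ((-25/8 + 0/(-20)) + 51)*(7/295 - I*√6/1770) = ((-25*⅛ + 0*(-1/20)) + 51)*(7/295 - I*√6/1770) = ((-25/8 + 0) + 51)*(7/295 - I*√6/1770) = (-25/8 + 51)*(7/295 - I*√6/1770) = 383*(7/295 - I*√6/1770)/8 = 2681/2360 - 383*I*√6/14160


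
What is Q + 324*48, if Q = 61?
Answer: 15613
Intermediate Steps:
Q + 324*48 = 61 + 324*48 = 61 + 15552 = 15613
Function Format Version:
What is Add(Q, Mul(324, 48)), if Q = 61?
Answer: 15613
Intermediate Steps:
Add(Q, Mul(324, 48)) = Add(61, Mul(324, 48)) = Add(61, 15552) = 15613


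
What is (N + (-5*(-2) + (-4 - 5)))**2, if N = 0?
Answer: 1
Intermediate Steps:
(N + (-5*(-2) + (-4 - 5)))**2 = (0 + (-5*(-2) + (-4 - 5)))**2 = (0 + (10 - 9))**2 = (0 + 1)**2 = 1**2 = 1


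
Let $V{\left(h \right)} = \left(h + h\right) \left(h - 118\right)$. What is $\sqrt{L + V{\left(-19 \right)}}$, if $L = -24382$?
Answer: $2 i \sqrt{4794} \approx 138.48 i$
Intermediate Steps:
$V{\left(h \right)} = 2 h \left(-118 + h\right)$
$\sqrt{L + V{\left(-19 \right)}} = \sqrt{-24382 + 2 \left(-19\right) \left(-118 - 19\right)} = \sqrt{-24382 + 2 \left(-19\right) \left(-137\right)} = \sqrt{-24382 + 5206} = \sqrt{-19176} = 2 i \sqrt{4794}$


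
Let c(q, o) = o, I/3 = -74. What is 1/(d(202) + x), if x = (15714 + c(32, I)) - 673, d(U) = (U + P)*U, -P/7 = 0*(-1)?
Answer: 1/55623 ≈ 1.7978e-5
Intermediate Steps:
I = -222 (I = 3*(-74) = -222)
P = 0 (P = -0*(-1) = -7*0 = 0)
d(U) = U**2 (d(U) = (U + 0)*U = U*U = U**2)
x = 14819 (x = (15714 - 222) - 673 = 15492 - 673 = 14819)
1/(d(202) + x) = 1/(202**2 + 14819) = 1/(40804 + 14819) = 1/55623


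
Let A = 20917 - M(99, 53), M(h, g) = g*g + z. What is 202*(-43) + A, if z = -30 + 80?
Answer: 9372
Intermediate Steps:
z = 50
M(h, g) = 50 + g² (M(h, g) = g*g + 50 = g² + 50 = 50 + g²)
A = 18058 (A = 20917 - (50 + 53²) = 20917 - (50 + 2809) = 20917 - 1*2859 = 20917 - 2859 = 18058)
202*(-43) + A = 202*(-43) + 18058 = -8686 + 18058 = 9372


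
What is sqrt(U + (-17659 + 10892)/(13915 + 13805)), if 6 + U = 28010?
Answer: sqrt(597723367010)/4620 ≈ 167.34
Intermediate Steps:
U = 28004 (U = -6 + 28010 = 28004)
sqrt(U + (-17659 + 10892)/(13915 + 13805)) = sqrt(28004 + (-17659 + 10892)/(13915 + 13805)) = sqrt(28004 - 6767/27720) = sqrt(776264113/27720) = sqrt(597723367010)/4620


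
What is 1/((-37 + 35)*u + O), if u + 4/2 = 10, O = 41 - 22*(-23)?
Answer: 1/531 ≈ 0.0018832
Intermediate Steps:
O = 547 (O = 41 + 506 = 547)
u = 8 (u = -2 + 10 = 8)
1/((-37 + 35)*u + O) = 1/((-37 + 35)*8 + 547) = 1/(-2*8 + 547) = 1/(-16 + 547) = 1/531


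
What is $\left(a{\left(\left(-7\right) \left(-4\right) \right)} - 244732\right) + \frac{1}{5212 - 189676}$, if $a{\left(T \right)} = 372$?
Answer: $- \frac{45075623041}{184464} \approx -2.4436 \cdot 10^{5}$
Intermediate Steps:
$\left(a{\left(\left(-7\right) \left(-4\right) \right)} - 244732\right) + \frac{1}{5212 - 189676} = \left(372 - 244732\right) + \frac{1}{5212 - 189676} = -244360 + \frac{1}{-184464} = -244360 - \frac{1}{184464} = - \frac{45075623041}{184464}$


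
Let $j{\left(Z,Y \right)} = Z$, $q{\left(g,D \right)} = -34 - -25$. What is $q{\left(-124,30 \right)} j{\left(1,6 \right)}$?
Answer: $-9$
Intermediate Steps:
$q{\left(g,D \right)} = -9$ ($q{\left(g,D \right)} = -34 + 25 = -9$)
$q{\left(-124,30 \right)} j{\left(1,6 \right)} = \left(-9\right) 1 = -9$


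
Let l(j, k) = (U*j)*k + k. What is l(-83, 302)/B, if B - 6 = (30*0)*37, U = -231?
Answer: 2895274/3 ≈ 9.6509e+5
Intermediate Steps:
B = 6 (B = 6 + (30*0)*37 = 6 + 0*37 = 6 + 0 = 6)
l(j, k) = k - 231*j*k (l(j, k) = (-231*j)*k + k = -231*j*k + k = k - 231*j*k)
l(-83, 302)/B = (302*(1 - 231*(-83)))/6 = (302*(1 + 19173))*(1/6) = (302*19174)*(1/6) = 5790548*(1/6) = 2895274/3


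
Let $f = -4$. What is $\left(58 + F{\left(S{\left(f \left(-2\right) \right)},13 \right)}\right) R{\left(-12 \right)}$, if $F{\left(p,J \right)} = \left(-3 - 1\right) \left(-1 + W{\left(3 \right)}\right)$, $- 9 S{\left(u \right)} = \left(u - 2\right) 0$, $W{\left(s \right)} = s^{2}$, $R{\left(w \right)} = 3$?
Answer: $78$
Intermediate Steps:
$S{\left(u \right)} = 0$ ($S{\left(u \right)} = - \frac{\left(u - 2\right) 0}{9} = - \frac{\left(-2 + u\right) 0}{9} = \left(- \frac{1}{9}\right) 0 = 0$)
$F{\left(p,J \right)} = -32$ ($F{\left(p,J \right)} = \left(-3 - 1\right) \left(-1 + 3^{2}\right) = - 4 \left(-1 + 9\right) = \left(-4\right) 8 = -32$)
$\left(58 + F{\left(S{\left(f \left(-2\right) \right)},13 \right)}\right) R{\left(-12 \right)} = \left(58 - 32\right) 3 = 26 \cdot 3 = 78$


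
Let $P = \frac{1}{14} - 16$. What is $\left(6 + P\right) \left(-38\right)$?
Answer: $\frac{2641}{7} \approx 377.29$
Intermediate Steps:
$P = - \frac{223}{14}$ ($P = \frac{1}{14} - 16 = - \frac{223}{14} \approx -15.929$)
$\left(6 + P\right) \left(-38\right) = \left(6 - \frac{223}{14}\right) \left(-38\right) = \left(- \frac{139}{14}\right) \left(-38\right) = \frac{2641}{7}$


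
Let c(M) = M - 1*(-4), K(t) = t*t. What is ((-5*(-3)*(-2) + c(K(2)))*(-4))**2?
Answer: 7744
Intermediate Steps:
K(t) = t**2
c(M) = 4 + M (c(M) = M + 4 = 4 + M)
((-5*(-3)*(-2) + c(K(2)))*(-4))**2 = ((-5*(-3)*(-2) + (4 + 2**2))*(-4))**2 = ((15*(-2) + (4 + 4))*(-4))**2 = ((-30 + 8)*(-4))**2 = (-22*(-4))**2 = 88**2 = 7744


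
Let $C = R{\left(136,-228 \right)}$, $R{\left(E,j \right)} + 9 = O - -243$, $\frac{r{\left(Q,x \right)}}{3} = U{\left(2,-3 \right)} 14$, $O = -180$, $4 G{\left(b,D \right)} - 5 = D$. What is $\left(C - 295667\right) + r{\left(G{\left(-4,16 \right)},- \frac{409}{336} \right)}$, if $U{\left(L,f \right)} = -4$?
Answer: $-295781$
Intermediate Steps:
$G{\left(b,D \right)} = \frac{5}{4} + \frac{D}{4}$
$r{\left(Q,x \right)} = -168$ ($r{\left(Q,x \right)} = 3 \left(\left(-4\right) 14\right) = 3 \left(-56\right) = -168$)
$R{\left(E,j \right)} = 54$ ($R{\left(E,j \right)} = -9 - -63 = -9 + \left(-180 + 243\right) = -9 + 63 = 54$)
$C = 54$
$\left(C - 295667\right) + r{\left(G{\left(-4,16 \right)},- \frac{409}{336} \right)} = \left(54 - 295667\right) - 168 = -295613 - 168 = -295781$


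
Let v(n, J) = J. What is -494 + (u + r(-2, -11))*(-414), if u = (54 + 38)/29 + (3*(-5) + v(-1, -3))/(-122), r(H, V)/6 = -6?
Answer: 23059868/1769 ≈ 13036.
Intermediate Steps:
r(H, V) = -36 (r(H, V) = 6*(-6) = -36)
u = 5873/1769 (u = (54 + 38)/29 + (3*(-5) - 3)/(-122) = 92*(1/29) + (-15 - 3)*(-1/122) = 92/29 - 18*(-1/122) = 92/29 + 9/61 = 5873/1769 ≈ 3.3200)
-494 + (u + r(-2, -11))*(-414) = -494 + (5873/1769 - 36)*(-414) = -494 - 57811/1769*(-414) = -494 + 23933754/1769 = 23059868/1769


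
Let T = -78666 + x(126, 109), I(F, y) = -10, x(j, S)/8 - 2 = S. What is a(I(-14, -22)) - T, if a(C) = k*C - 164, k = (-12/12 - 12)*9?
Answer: 78784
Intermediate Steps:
x(j, S) = 16 + 8*S
k = -117 (k = (-12*1/12 - 12)*9 = (-1 - 12)*9 = -13*9 = -117)
T = -77778 (T = -78666 + (16 + 8*109) = -78666 + (16 + 872) = -78666 + 888 = -77778)
a(C) = -164 - 117*C (a(C) = -117*C - 164 = -164 - 117*C)
a(I(-14, -22)) - T = (-164 - 117*(-10)) - 1*(-77778) = (-164 + 1170) + 77778 = 1006 + 77778 = 78784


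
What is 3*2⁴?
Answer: 48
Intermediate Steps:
3*2⁴ = 3*16 = 48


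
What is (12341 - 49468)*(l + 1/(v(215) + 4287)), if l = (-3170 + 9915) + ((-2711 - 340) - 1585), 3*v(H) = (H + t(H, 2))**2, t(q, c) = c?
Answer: -4694135649231/59950 ≈ -7.8301e+7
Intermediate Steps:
v(H) = (2 + H)**2/3 (v(H) = (H + 2)**2/3 = (2 + H)**2/3)
l = 2109 (l = 6745 + (-3051 - 1585) = 6745 - 4636 = 2109)
(12341 - 49468)*(l + 1/(v(215) + 4287)) = (12341 - 49468)*(2109 + 1/((2 + 215)**2/3 + 4287)) = -37127*(2109 + 1/((1/3)*217**2 + 4287)) = -37127*(2109 + 1/((1/3)*47089 + 4287)) = -37127*(2109 + 1/(47089/3 + 4287)) = -37127*(2109 + 1/(59950/3)) = -37127*(2109 + 3/59950) = -37127*126434553/59950 = -4694135649231/59950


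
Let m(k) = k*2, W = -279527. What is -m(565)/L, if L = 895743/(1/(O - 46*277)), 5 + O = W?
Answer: 565/130901194791 ≈ 4.3162e-9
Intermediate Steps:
O = -279532 (O = -5 - 279527 = -279532)
m(k) = 2*k
L = -261802389582 (L = 895743/(1/(-279532 - 46*277)) = 895743/(1/(-279532 - 12742)) = 895743/(1/(-292274)) = 895743/(-1/292274) = 895743*(-292274) = -261802389582)
-m(565)/L = -2*565/(-261802389582) = -1130*(-1)/261802389582 = -1*(-565/130901194791) = 565/130901194791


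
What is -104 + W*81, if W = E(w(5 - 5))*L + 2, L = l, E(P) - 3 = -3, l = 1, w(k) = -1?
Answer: 58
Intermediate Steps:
E(P) = 0 (E(P) = 3 - 3 = 0)
L = 1
W = 2 (W = 0*1 + 2 = 0 + 2 = 2)
-104 + W*81 = -104 + 2*81 = -104 + 162 = 58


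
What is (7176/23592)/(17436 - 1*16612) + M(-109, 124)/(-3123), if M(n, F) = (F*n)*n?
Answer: -1193314920271/2529605016 ≈ -471.74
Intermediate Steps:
M(n, F) = F*n²
(7176/23592)/(17436 - 1*16612) + M(-109, 124)/(-3123) = (7176/23592)/(17436 - 1*16612) + (124*(-109)²)/(-3123) = (7176*(1/23592))/(17436 - 16612) + (124*11881)*(-1/3123) = (299/983)/824 + 1473244*(-1/3123) = (299/983)*(1/824) - 1473244/3123 = 299/809992 - 1473244/3123 = -1193314920271/2529605016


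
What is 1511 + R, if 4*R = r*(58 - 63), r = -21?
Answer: 6149/4 ≈ 1537.3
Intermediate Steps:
R = 105/4 (R = (-21*(58 - 63))/4 = (-21*(-5))/4 = (¼)*105 = 105/4 ≈ 26.250)
1511 + R = 1511 + 105/4 = 6149/4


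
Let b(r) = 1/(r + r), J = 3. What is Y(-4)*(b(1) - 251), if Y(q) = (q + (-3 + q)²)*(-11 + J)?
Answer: 90180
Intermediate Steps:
Y(q) = -8*q - 8*(-3 + q)² (Y(q) = (q + (-3 + q)²)*(-11 + 3) = (q + (-3 + q)²)*(-8) = -8*q - 8*(-3 + q)²)
b(r) = 1/(2*r)
Y(-4)*(b(1) - 251) = (-8*(-4) - 8*(-3 - 4)²)*((½)/1 - 251) = (32 - 8*(-7)²)*((½)*1 - 251) = (32 - 8*49)*(½ - 251) = (32 - 392)*(-501/2) = -360*(-501/2) = 90180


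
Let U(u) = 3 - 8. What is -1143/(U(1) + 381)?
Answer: -1143/376 ≈ -3.0399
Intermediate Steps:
U(u) = -5
-1143/(U(1) + 381) = -1143/(-5 + 381) = -1143/376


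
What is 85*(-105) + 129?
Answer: -8796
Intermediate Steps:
85*(-105) + 129 = -8925 + 129 = -8796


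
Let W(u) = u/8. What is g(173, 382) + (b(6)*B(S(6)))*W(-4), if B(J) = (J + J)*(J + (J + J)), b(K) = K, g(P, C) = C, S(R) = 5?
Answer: -68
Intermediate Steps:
W(u) = u/8 (W(u) = u*(⅛) = u/8)
B(J) = 6*J² (B(J) = (2*J)*(J + 2*J) = (2*J)*(3*J) = 6*J²)
g(173, 382) + (b(6)*B(S(6)))*W(-4) = 382 + (6*(6*5²))*((⅛)*(-4)) = 382 + (6*(6*25))*(-½) = 382 + (6*150)*(-½) = 382 + 900*(-½) = 382 - 450 = -68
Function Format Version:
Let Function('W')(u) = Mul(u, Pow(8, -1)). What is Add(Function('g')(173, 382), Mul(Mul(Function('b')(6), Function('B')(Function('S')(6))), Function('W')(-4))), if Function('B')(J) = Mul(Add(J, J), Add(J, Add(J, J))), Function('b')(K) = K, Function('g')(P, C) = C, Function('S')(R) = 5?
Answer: -68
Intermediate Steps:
Function('W')(u) = Mul(Rational(1, 8), u) (Function('W')(u) = Mul(u, Rational(1, 8)) = Mul(Rational(1, 8), u))
Function('B')(J) = Mul(6, Pow(J, 2)) (Function('B')(J) = Mul(Mul(2, J), Add(J, Mul(2, J))) = Mul(Mul(2, J), Mul(3, J)) = Mul(6, Pow(J, 2)))
Add(Function('g')(173, 382), Mul(Mul(Function('b')(6), Function('B')(Function('S')(6))), Function('W')(-4))) = Add(382, Mul(Mul(6, Mul(6, Pow(5, 2))), Mul(Rational(1, 8), -4))) = Add(382, Mul(Mul(6, Mul(6, 25)), Rational(-1, 2))) = Add(382, Mul(Mul(6, 150), Rational(-1, 2))) = Add(382, Mul(900, Rational(-1, 2))) = Add(382, -450) = -68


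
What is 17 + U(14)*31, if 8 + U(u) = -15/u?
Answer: -3699/14 ≈ -264.21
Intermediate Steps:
U(u) = -8 - 15/u
17 + U(14)*31 = 17 + (-8 - 15/14)*31 = 17 - 127/14*31 = 17 - 3937/14 = -3699/14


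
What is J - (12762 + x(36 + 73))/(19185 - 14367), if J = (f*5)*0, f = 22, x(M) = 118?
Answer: -6440/2409 ≈ -2.6733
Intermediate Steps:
J = 0 (J = (22*5)*0 = 110*0 = 0)
J - (12762 + x(36 + 73))/(19185 - 14367) = 0 - (12762 + 118)/(19185 - 14367) = 0 - 12880/4818 = 0 - 1*6440/2409 = 0 - 6440/2409 = -6440/2409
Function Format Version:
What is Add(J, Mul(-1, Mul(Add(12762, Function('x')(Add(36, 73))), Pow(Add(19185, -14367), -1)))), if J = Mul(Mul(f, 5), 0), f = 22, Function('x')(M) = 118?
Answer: Rational(-6440, 2409) ≈ -2.6733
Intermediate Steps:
J = 0 (J = Mul(Mul(22, 5), 0) = Mul(110, 0) = 0)
Add(J, Mul(-1, Mul(Add(12762, Function('x')(Add(36, 73))), Pow(Add(19185, -14367), -1)))) = Add(0, Mul(-1, Mul(Add(12762, 118), Pow(Add(19185, -14367), -1)))) = Add(0, Mul(-1, Mul(12880, Pow(4818, -1)))) = Add(0, Mul(-1, Mul(12880, Rational(1, 4818)))) = Add(0, Mul(-1, Rational(6440, 2409))) = Add(0, Rational(-6440, 2409)) = Rational(-6440, 2409)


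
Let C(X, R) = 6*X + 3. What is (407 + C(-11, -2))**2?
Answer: 118336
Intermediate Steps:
C(X, R) = 3 + 6*X
(407 + C(-11, -2))**2 = (407 + (3 + 6*(-11)))**2 = (407 + (3 - 66))**2 = (407 - 63)**2 = 344**2 = 118336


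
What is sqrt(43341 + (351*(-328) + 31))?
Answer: 2*I*sqrt(17939) ≈ 267.87*I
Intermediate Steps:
sqrt(43341 + (351*(-328) + 31)) = sqrt(43341 + (-115128 + 31)) = sqrt(43341 - 115097) = sqrt(-71756) = 2*I*sqrt(17939)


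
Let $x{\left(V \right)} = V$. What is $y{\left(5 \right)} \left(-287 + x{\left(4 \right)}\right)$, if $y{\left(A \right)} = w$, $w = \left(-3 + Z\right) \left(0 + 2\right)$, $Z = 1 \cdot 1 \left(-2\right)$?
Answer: $2830$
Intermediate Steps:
$Z = -2$ ($Z = 1 \left(-2\right) = -2$)
$w = -10$ ($w = \left(-3 - 2\right) \left(0 + 2\right) = \left(-5\right) 2 = -10$)
$y{\left(A \right)} = -10$
$y{\left(5 \right)} \left(-287 + x{\left(4 \right)}\right) = - 10 \left(-287 + 4\right) = \left(-10\right) \left(-283\right) = 2830$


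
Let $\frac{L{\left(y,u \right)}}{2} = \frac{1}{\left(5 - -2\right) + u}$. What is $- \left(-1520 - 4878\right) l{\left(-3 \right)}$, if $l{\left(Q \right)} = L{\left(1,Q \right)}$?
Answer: $3199$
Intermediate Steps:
$L{\left(y,u \right)} = \frac{2}{7 + u}$ ($L{\left(y,u \right)} = \frac{2}{\left(5 - -2\right) + u} = \frac{2}{\left(5 + 2\right) + u} = \frac{2}{7 + u}$)
$l{\left(Q \right)} = \frac{2}{7 + Q}$
$- \left(-1520 - 4878\right) l{\left(-3 \right)} = - \left(-1520 - 4878\right) \frac{2}{7 - 3} = - \left(-6398\right) \frac{2}{4} = - \left(-6398\right) 2 \cdot \frac{1}{4} = - \frac{-6398}{2} = \left(-1\right) \left(-3199\right) = 3199$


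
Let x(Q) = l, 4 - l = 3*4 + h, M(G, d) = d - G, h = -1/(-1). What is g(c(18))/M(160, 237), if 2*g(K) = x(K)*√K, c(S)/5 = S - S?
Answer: 0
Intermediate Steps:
h = 1 (h = -1*(-1) = 1)
c(S) = 0 (c(S) = 5*(S - S) = 5*0 = 0)
l = -9 (l = 4 - (3*4 + 1) = 4 - (12 + 1) = 4 - 1*13 = 4 - 13 = -9)
x(Q) = -9
g(K) = -9*√K/2 (g(K) = (-9*√K)/2 = -9*√K/2)
g(c(18))/M(160, 237) = (-9*√0/2)/(237 - 1*160) = (-9/2*0)/(237 - 160) = 0/77 = 0*(1/77) = 0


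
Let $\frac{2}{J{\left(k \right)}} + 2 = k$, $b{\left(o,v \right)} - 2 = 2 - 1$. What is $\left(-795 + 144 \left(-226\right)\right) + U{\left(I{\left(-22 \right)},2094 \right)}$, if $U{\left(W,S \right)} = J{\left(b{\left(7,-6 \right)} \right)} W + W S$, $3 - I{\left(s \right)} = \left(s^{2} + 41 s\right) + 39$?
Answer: $767333$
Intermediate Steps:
$b{\left(o,v \right)} = 3$ ($b{\left(o,v \right)} = 2 + \left(2 - 1\right) = 2 + 1 = 3$)
$J{\left(k \right)} = \frac{2}{-2 + k}$
$I{\left(s \right)} = -36 - s^{2} - 41 s$ ($I{\left(s \right)} = 3 - \left(\left(s^{2} + 41 s\right) + 39\right) = 3 - \left(39 + s^{2} + 41 s\right) = -36 - s^{2} - 41 s$)
$U{\left(W,S \right)} = 2 W + S W$ ($U{\left(W,S \right)} = \frac{2}{-2 + 3} W + W S = \frac{2}{1} W + S W = 2 \cdot 1 W + S W = 2 W + S W$)
$\left(-795 + 144 \left(-226\right)\right) + U{\left(I{\left(-22 \right)},2094 \right)} = \left(-795 + 144 \left(-226\right)\right) + \left(-36 - \left(-22\right)^{2} - -902\right) \left(2 + 2094\right) = \left(-795 - 32544\right) + \left(-36 - 484 + 902\right) 2096 = -33339 + \left(-36 - 484 + 902\right) 2096 = -33339 + 382 \cdot 2096 = -33339 + 800672 = 767333$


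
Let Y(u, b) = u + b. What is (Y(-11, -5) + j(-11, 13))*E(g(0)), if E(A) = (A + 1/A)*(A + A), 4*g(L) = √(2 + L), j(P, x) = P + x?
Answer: -63/2 ≈ -31.500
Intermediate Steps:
Y(u, b) = b + u
g(L) = √(2 + L)/4
E(A) = 2*A*(A + 1/A) (E(A) = (A + 1/A)*(2*A) = 2*A*(A + 1/A))
(Y(-11, -5) + j(-11, 13))*E(g(0)) = ((-5 - 11) + (-11 + 13))*(2 + 2*(√(2 + 0)/4)²) = (-16 + 2)*(2 + 2*(√2/4)²) = -14*(2 + 2*(⅛)) = -14*(2 + ¼) = -14*9/4 = -63/2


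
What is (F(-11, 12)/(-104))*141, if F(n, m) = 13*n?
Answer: 1551/8 ≈ 193.88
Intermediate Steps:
(F(-11, 12)/(-104))*141 = ((13*(-11))/(-104))*141 = -143*(-1/104)*141 = (11/8)*141 = 1551/8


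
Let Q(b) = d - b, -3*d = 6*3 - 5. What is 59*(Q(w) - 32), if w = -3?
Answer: -5900/3 ≈ -1966.7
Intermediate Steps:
d = -13/3 (d = -(6*3 - 5)/3 = -(18 - 5)/3 = -1/3*13 = -13/3 ≈ -4.3333)
Q(b) = -13/3 - b
59*(Q(w) - 32) = 59*((-13/3 - 1*(-3)) - 32) = 59*((-13/3 + 3) - 32) = 59*(-4/3 - 32) = 59*(-100/3) = -5900/3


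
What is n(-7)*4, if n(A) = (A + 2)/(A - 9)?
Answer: 5/4 ≈ 1.2500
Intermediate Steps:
n(A) = (2 + A)/(-9 + A)
n(-7)*4 = ((2 - 7)/(-9 - 7))*4 = (-5/(-16))*4 = -1/16*(-5)*4 = (5/16)*4 = 5/4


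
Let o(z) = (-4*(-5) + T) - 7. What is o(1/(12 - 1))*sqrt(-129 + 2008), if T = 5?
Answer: 18*sqrt(1879) ≈ 780.25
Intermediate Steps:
o(z) = 18 (o(z) = (-4*(-5) + 5) - 7 = (20 + 5) - 7 = 25 - 7 = 18)
o(1/(12 - 1))*sqrt(-129 + 2008) = 18*sqrt(-129 + 2008) = 18*sqrt(1879)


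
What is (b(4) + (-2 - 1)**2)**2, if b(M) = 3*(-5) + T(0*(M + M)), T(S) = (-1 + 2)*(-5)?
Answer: 121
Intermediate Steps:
T(S) = -5 (T(S) = 1*(-5) = -5)
b(M) = -20 (b(M) = 3*(-5) - 5 = -15 - 5 = -20)
(b(4) + (-2 - 1)**2)**2 = (-20 + (-2 - 1)**2)**2 = (-20 + (-3)**2)**2 = (-20 + 9)**2 = (-11)**2 = 121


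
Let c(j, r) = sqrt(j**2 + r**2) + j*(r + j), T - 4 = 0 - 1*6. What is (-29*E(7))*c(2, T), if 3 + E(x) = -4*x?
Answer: 1798*sqrt(2) ≈ 2542.8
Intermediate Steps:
T = -2 (T = 4 + (0 - 1*6) = 4 + (0 - 6) = 4 - 6 = -2)
E(x) = -3 - 4*x
c(j, r) = sqrt(j**2 + r**2) + j*(j + r)
(-29*E(7))*c(2, T) = (-29*(-3 - 4*7))*(2**2 + sqrt(2**2 + (-2)**2) + 2*(-2)) = (-29*(-3 - 28))*(4 + sqrt(4 + 4) - 4) = (-29*(-31))*(4 + sqrt(8) - 4) = 899*(4 + 2*sqrt(2) - 4) = 899*(2*sqrt(2)) = 1798*sqrt(2)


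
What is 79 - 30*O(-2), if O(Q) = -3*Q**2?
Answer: 439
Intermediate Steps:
79 - 30*O(-2) = 79 - (-90)*(-2)**2 = 79 - (-90)*4 = 79 - 30*(-12) = 79 + 360 = 439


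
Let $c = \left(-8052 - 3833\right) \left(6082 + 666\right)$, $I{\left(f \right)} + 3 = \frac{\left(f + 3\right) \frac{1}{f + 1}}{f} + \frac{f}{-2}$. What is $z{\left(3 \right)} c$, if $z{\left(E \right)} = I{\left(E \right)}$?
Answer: $320799920$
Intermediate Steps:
$I{\left(f \right)} = -3 - \frac{f}{2} + \frac{3 + f}{f \left(1 + f\right)}$ ($I{\left(f \right)} = -3 + \left(\frac{\left(f + 3\right) \frac{1}{f + 1}}{f} + \frac{f}{-2}\right) = -3 + \left(\frac{\left(3 + f\right) \frac{1}{1 + f}}{f} + f \left(- \frac{1}{2}\right)\right) = -3 - \left(\frac{f}{2} - \frac{\frac{1}{1 + f} \left(3 + f\right)}{f}\right) = -3 - \left(\frac{f}{2} - \frac{3 + f}{f \left(1 + f\right)}\right) = -3 - \frac{f}{2} + \frac{3 + f}{f \left(1 + f\right)}$)
$z{\left(E \right)} = \frac{6 - E^{3} - 7 E^{2} - 4 E}{2 E \left(1 + E\right)}$
$c = -80199980$ ($c = \left(-11885\right) 6748 = -80199980$)
$z{\left(3 \right)} c = \frac{6 - 3^{3} - 7 \cdot 3^{2} - 12}{2 \cdot 3 \left(1 + 3\right)} \left(-80199980\right) = \frac{1}{2} \cdot \frac{1}{3} \cdot \frac{1}{4} \left(6 - 27 - 63 - 12\right) \left(-80199980\right) = \frac{1}{2} \cdot \frac{1}{3} \cdot \frac{1}{4} \left(-96\right) \left(-80199980\right) = \left(-4\right) \left(-80199980\right) = 320799920$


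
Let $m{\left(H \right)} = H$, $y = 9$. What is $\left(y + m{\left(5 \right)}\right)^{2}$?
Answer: $196$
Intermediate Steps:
$\left(y + m{\left(5 \right)}\right)^{2} = \left(9 + 5\right)^{2} = 14^{2} = 196$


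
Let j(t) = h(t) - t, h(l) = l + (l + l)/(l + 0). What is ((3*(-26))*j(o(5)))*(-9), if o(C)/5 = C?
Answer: 1404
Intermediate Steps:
o(C) = 5*C
h(l) = 2 + l (h(l) = l + (2*l)/l = l + 2 = 2 + l)
j(t) = 2 (j(t) = (2 + t) - t = 2)
((3*(-26))*j(o(5)))*(-9) = ((3*(-26))*2)*(-9) = -78*2*(-9) = -156*(-9) = 1404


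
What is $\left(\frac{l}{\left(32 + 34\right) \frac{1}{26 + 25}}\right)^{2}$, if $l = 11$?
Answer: $\frac{289}{4} \approx 72.25$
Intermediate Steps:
$\left(\frac{l}{\left(32 + 34\right) \frac{1}{26 + 25}}\right)^{2} = \left(\frac{11}{\left(32 + 34\right) \frac{1}{26 + 25}}\right)^{2} = \left(\frac{11}{66 \cdot \frac{1}{51}}\right)^{2} = \left(\frac{11}{\frac{22}{17}}\right)^{2} = \left(11 \cdot \frac{17}{22}\right)^{2} = \left(\frac{17}{2}\right)^{2} = \frac{289}{4}$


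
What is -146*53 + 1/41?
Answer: -317257/41 ≈ -7738.0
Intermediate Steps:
-146*53 + 1/41 = -7738 + 1/41 = -317257/41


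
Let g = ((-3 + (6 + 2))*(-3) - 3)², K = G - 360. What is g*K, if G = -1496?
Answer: -601344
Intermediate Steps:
K = -1856 (K = -1496 - 360 = -1856)
g = 324 (g = ((-3 + 8)*(-3) - 3)² = (5*(-3) - 3)² = (-15 - 3)² = (-18)² = 324)
g*K = 324*(-1856) = -601344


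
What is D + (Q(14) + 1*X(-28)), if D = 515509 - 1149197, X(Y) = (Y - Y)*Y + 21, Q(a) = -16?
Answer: -633683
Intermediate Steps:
X(Y) = 21 (X(Y) = 0*Y + 21 = 0 + 21 = 21)
D = -633688
D + (Q(14) + 1*X(-28)) = -633688 + (-16 + 1*21) = -633688 + (-16 + 21) = -633688 + 5 = -633683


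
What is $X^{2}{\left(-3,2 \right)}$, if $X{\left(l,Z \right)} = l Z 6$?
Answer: $1296$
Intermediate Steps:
$X{\left(l,Z \right)} = 6 Z l$ ($X{\left(l,Z \right)} = Z l 6 = 6 Z l$)
$X^{2}{\left(-3,2 \right)} = \left(6 \cdot 2 \left(-3\right)\right)^{2} = \left(-36\right)^{2} = 1296$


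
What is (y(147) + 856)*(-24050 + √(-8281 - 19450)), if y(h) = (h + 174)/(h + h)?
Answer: -1010039875/49 + 83995*I*√27731/98 ≈ -2.0613e+7 + 1.4273e+5*I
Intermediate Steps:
y(h) = (174 + h)/(2*h) (y(h) = (174 + h)/((2*h)) = (174 + h)*(1/(2*h)) = (174 + h)/(2*h))
(y(147) + 856)*(-24050 + √(-8281 - 19450)) = ((½)*(174 + 147)/147 + 856)*(-24050 + √(-8281 - 19450)) = ((½)*(1/147)*321 + 856)*(-24050 + √(-27731)) = (107/98 + 856)*(-24050 + I*√27731) = 83995*(-24050 + I*√27731)/98 = -1010039875/49 + 83995*I*√27731/98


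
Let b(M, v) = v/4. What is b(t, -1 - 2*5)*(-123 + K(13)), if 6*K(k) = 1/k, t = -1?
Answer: 105523/312 ≈ 338.21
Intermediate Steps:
K(k) = 1/(6*k)
b(M, v) = v/4 (b(M, v) = v*(¼) = v/4)
b(t, -1 - 2*5)*(-123 + K(13)) = ((-1 - 2*5)/4)*(-123 + (⅙)/13) = ((-1 - 10)/4)*(-123 + (⅙)*(1/13)) = ((¼)*(-11))*(-123 + 1/78) = -11/4*(-9593/78) = 105523/312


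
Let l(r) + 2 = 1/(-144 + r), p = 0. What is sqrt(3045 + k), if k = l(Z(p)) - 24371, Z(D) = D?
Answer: I*sqrt(3071233)/12 ≈ 146.04*I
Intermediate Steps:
l(r) = -2 + 1/(-144 + r)
k = -3509713/144 (k = (289 - 2*0)/(-144 + 0) - 24371 = (289 + 0)/(-144) - 24371 = -1/144*289 - 24371 = -289/144 - 24371 = -3509713/144 ≈ -24373.)
sqrt(3045 + k) = sqrt(3045 - 3509713/144) = sqrt(-3071233/144) = I*sqrt(3071233)/12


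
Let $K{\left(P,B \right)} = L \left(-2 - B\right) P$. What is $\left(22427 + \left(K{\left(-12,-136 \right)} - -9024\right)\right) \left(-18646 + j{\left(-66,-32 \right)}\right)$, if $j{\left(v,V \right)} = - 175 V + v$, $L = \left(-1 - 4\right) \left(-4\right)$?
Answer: $9296408$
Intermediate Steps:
$L = 20$ ($L = \left(-5\right) \left(-4\right) = 20$)
$j{\left(v,V \right)} = v - 175 V$
$K{\left(P,B \right)} = P \left(-40 - 20 B\right)$ ($K{\left(P,B \right)} = 20 \left(-2 - B\right) P = \left(-40 - 20 B\right) P = P \left(-40 - 20 B\right)$)
$\left(22427 + \left(K{\left(-12,-136 \right)} - -9024\right)\right) \left(-18646 + j{\left(-66,-32 \right)}\right) = \left(22427 - \left(-9024 - 240 \left(2 - 136\right)\right)\right) \left(-18646 - -5534\right) = \left(22427 + \left(\left(-20\right) \left(-12\right) \left(-134\right) + 9024\right)\right) \left(-18646 + \left(-66 + 5600\right)\right) = \left(22427 + \left(-32160 + 9024\right)\right) \left(-18646 + 5534\right) = \left(22427 - 23136\right) \left(-13112\right) = \left(-709\right) \left(-13112\right) = 9296408$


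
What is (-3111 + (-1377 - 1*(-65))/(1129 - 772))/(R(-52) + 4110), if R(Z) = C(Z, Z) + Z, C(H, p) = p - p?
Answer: -1111939/1448706 ≈ -0.76754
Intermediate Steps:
C(H, p) = 0
R(Z) = Z (R(Z) = 0 + Z = Z)
(-3111 + (-1377 - 1*(-65))/(1129 - 772))/(R(-52) + 4110) = (-3111 + (-1377 - 1*(-65))/(1129 - 772))/(-52 + 4110) = (-3111 + (-1377 + 65)/357)/4058 = (-3111 - 1312*1/357)*(1/4058) = (-3111 - 1312/357)*(1/4058) = -1111939/357*1/4058 = -1111939/1448706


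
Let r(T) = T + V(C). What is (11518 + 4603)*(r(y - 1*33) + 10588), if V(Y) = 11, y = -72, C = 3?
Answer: 169173774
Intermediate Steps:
r(T) = 11 + T (r(T) = T + 11 = 11 + T)
(11518 + 4603)*(r(y - 1*33) + 10588) = (11518 + 4603)*((11 + (-72 - 1*33)) + 10588) = 16121*((11 + (-72 - 33)) + 10588) = 16121*((11 - 105) + 10588) = 16121*(-94 + 10588) = 16121*10494 = 169173774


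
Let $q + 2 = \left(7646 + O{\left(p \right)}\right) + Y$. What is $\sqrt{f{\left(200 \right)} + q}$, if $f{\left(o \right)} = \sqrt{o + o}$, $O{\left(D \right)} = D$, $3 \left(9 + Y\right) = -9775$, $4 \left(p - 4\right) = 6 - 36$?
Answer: $\frac{\sqrt{158154}}{6} \approx 66.281$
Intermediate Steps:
$p = - \frac{7}{2}$ ($p = 4 + \frac{6 - 36}{4} = 4 + \frac{1}{4} \left(-30\right) = 4 - \frac{15}{2} = - \frac{7}{2} \approx -3.5$)
$Y = - \frac{9802}{3}$ ($Y = -9 + \frac{1}{3} \left(-9775\right) = -9 - \frac{9775}{3} = - \frac{9802}{3} \approx -3267.3$)
$q = \frac{26239}{6}$ ($q = -2 + \left(\left(7646 - \frac{7}{2}\right) - \frac{9802}{3}\right) = -2 + \left(\frac{15285}{2} - \frac{9802}{3}\right) = -2 + \frac{26251}{6} = \frac{26239}{6} \approx 4373.2$)
$f{\left(o \right)} = \sqrt{2} \sqrt{o}$ ($f{\left(o \right)} = \sqrt{2 o} = \sqrt{2} \sqrt{o}$)
$\sqrt{f{\left(200 \right)} + q} = \sqrt{\sqrt{2} \sqrt{200} + \frac{26239}{6}} = \sqrt{\sqrt{2} \cdot 10 \sqrt{2} + \frac{26239}{6}} = \sqrt{20 + \frac{26239}{6}} = \sqrt{\frac{26359}{6}} = \frac{\sqrt{158154}}{6}$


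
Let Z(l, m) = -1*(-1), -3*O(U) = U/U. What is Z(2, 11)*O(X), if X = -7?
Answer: -⅓ ≈ -0.33333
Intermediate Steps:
O(U) = -⅓ (O(U) = -U/(3*U) = -⅓*1 = -⅓)
Z(l, m) = 1
Z(2, 11)*O(X) = 1*(-⅓) = -⅓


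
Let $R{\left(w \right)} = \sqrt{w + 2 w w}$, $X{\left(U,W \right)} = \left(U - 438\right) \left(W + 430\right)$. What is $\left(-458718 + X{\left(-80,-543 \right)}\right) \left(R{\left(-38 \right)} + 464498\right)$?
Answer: $-185884667632 - 2000920 \sqrt{114} \approx -1.8591 \cdot 10^{11}$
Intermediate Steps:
$X{\left(U,W \right)} = \left(-438 + U\right) \left(430 + W\right)$
$R{\left(w \right)} = \sqrt{w + 2 w^{2}}$
$\left(-458718 + X{\left(-80,-543 \right)}\right) \left(R{\left(-38 \right)} + 464498\right) = \left(-458718 - -58534\right) \left(\sqrt{- 38 \left(1 + 2 \left(-38\right)\right)} + 464498\right) = \left(-458718 + \left(-188340 + 237834 - 34400 + 43440\right)\right) \left(\sqrt{- 38 \left(1 - 76\right)} + 464498\right) = \left(-458718 + 58534\right) \left(\sqrt{\left(-38\right) \left(-75\right)} + 464498\right) = - 400184 \left(\sqrt{2850} + 464498\right) = - 400184 \left(5 \sqrt{114} + 464498\right) = - 400184 \left(464498 + 5 \sqrt{114}\right) = -185884667632 - 2000920 \sqrt{114}$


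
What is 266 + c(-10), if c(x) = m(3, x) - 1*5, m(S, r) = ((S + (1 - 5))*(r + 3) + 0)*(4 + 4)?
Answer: 317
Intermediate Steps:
m(S, r) = 8*(-4 + S)*(3 + r) (m(S, r) = ((S - 4)*(3 + r) + 0)*8 = ((-4 + S)*(3 + r) + 0)*8 = ((-4 + S)*(3 + r))*8 = 8*(-4 + S)*(3 + r))
c(x) = -29 - 8*x (c(x) = (-96 - 32*x + 24*3 + 8*3*x) - 1*5 = (-96 - 32*x + 72 + 24*x) - 5 = (-24 - 8*x) - 5 = -29 - 8*x)
266 + c(-10) = 266 + (-29 - 8*(-10)) = 266 + (-29 + 80) = 266 + 51 = 317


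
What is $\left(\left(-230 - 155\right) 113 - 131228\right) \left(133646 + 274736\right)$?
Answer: $-71357812006$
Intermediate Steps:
$\left(\left(-230 - 155\right) 113 - 131228\right) \left(133646 + 274736\right) = \left(\left(-230 - 155\right) 113 - 131228\right) 408382 = \left(\left(-385\right) 113 - 131228\right) 408382 = \left(-43505 - 131228\right) 408382 = \left(-174733\right) 408382 = -71357812006$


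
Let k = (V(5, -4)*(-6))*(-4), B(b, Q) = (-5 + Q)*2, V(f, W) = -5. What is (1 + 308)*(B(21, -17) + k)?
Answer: -50676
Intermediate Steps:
B(b, Q) = -10 + 2*Q
k = -120 (k = -5*(-6)*(-4) = 30*(-4) = -120)
(1 + 308)*(B(21, -17) + k) = (1 + 308)*((-10 + 2*(-17)) - 120) = 309*((-10 - 34) - 120) = 309*(-44 - 120) = 309*(-164) = -50676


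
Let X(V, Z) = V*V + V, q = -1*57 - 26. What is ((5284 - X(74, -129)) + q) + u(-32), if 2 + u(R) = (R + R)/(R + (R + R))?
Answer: -1051/3 ≈ -350.33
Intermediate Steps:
q = -83 (q = -57 - 26 = -83)
X(V, Z) = V + V² (X(V, Z) = V² + V = V + V²)
u(R) = -4/3 (u(R) = -2 + (R + R)/(R + (R + R)) = -2 + (2*R)/(R + 2*R) = -2 + (2*R)/((3*R)) = -2 + (2*R)*(1/(3*R)) = -2 + ⅔ = -4/3)
((5284 - X(74, -129)) + q) + u(-32) = ((5284 - 74*(1 + 74)) - 83) - 4/3 = ((5284 - 74*75) - 83) - 4/3 = ((5284 - 1*5550) - 83) - 4/3 = ((5284 - 5550) - 83) - 4/3 = (-266 - 83) - 4/3 = -349 - 4/3 = -1051/3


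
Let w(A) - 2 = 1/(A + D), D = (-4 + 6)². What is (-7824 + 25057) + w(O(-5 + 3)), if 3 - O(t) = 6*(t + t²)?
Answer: 86174/5 ≈ 17235.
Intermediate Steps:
D = 4 (D = 2² = 4)
O(t) = 3 - 6*t - 6*t² (O(t) = 3 - 6*(t + t²) = 3 - (6*t + 6*t²) = 3 + (-6*t - 6*t²) = 3 - 6*t - 6*t²)
w(A) = 2 + 1/(4 + A) (w(A) = 2 + 1/(A + 4) = 2 + 1/(4 + A))
(-7824 + 25057) + w(O(-5 + 3)) = (-7824 + 25057) + (9 + 2*(3 - 6*(-5 + 3) - 6*(-5 + 3)²))/(4 + (3 - 6*(-5 + 3) - 6*(-5 + 3)²)) = 17233 + (9 + 2*(3 - 6*(-2) - 6*(-2)²))/(4 + (3 - 6*(-2) - 6*(-2)²)) = 17233 + (9 + 2*(3 + 12 - 6*4))/(4 + (3 + 12 - 6*4)) = 17233 + (9 + 2*(3 + 12 - 24))/(4 + (3 + 12 - 24)) = 17233 + (9 + 2*(-9))/(4 - 9) = 17233 + (9 - 18)/(-5) = 17233 - ⅕*(-9) = 17233 + 9/5 = 86174/5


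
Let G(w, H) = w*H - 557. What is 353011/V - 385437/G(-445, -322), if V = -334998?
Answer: -179506943189/47815269534 ≈ -3.7542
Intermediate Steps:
G(w, H) = -557 + H*w (G(w, H) = H*w - 557 = -557 + H*w)
353011/V - 385437/G(-445, -322) = 353011/(-334998) - 385437/(-557 - 322*(-445)) = 353011*(-1/334998) - 385437/(-557 + 143290) = -353011/334998 - 385437/142733 = -179506943189/47815269534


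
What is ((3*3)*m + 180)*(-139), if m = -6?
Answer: -17514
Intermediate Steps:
((3*3)*m + 180)*(-139) = ((3*3)*(-6) + 180)*(-139) = (9*(-6) + 180)*(-139) = (-54 + 180)*(-139) = 126*(-139) = -17514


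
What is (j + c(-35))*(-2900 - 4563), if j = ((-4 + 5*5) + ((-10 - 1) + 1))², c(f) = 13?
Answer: -1000042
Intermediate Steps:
j = 121 (j = ((-4 + 25) + (-11 + 1))² = (21 - 10)² = 11² = 121)
(j + c(-35))*(-2900 - 4563) = (121 + 13)*(-2900 - 4563) = 134*(-7463) = -1000042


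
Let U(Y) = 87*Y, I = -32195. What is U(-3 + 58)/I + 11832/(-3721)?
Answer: -79747245/23959519 ≈ -3.3284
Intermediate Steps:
U(-3 + 58)/I + 11832/(-3721) = (87*(-3 + 58))/(-32195) + 11832/(-3721) = (87*55)*(-1/32195) + 11832*(-1/3721) = 4785*(-1/32195) - 11832/3721 = -957/6439 - 11832/3721 = -79747245/23959519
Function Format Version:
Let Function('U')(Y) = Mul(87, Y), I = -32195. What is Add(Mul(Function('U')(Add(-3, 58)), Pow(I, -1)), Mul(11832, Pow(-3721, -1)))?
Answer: Rational(-79747245, 23959519) ≈ -3.3284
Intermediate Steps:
Add(Mul(Function('U')(Add(-3, 58)), Pow(I, -1)), Mul(11832, Pow(-3721, -1))) = Add(Mul(Mul(87, Add(-3, 58)), Pow(-32195, -1)), Mul(11832, Pow(-3721, -1))) = Add(Mul(Mul(87, 55), Rational(-1, 32195)), Mul(11832, Rational(-1, 3721))) = Add(Mul(4785, Rational(-1, 32195)), Rational(-11832, 3721)) = Add(Rational(-957, 6439), Rational(-11832, 3721)) = Rational(-79747245, 23959519)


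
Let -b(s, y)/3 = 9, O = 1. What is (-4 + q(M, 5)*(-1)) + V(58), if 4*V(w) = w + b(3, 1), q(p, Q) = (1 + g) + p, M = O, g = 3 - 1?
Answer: -1/4 ≈ -0.25000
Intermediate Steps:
g = 2
M = 1
b(s, y) = -27 (b(s, y) = -3*9 = -27)
q(p, Q) = 3 + p (q(p, Q) = (1 + 2) + p = 3 + p)
V(w) = -27/4 + w/4 (V(w) = (w - 27)/4 = (-27 + w)/4 = -27/4 + w/4)
(-4 + q(M, 5)*(-1)) + V(58) = (-4 + (3 + 1)*(-1)) + (-27/4 + (1/4)*58) = (-4 + 4*(-1)) + (-27/4 + 29/2) = (-4 - 4) + 31/4 = -8 + 31/4 = -1/4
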